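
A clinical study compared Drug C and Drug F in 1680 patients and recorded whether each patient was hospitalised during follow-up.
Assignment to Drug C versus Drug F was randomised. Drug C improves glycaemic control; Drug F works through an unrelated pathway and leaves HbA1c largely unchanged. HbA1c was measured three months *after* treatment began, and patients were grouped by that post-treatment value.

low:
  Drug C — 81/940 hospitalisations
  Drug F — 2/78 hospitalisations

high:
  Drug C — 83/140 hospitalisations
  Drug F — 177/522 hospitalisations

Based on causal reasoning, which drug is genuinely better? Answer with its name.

HbA1c here is a post-treatment variable shaped by the drug; conditioning on it would introduce bias rather than remove it. The overall comparison is the causal one.
Pooled: Drug C 15.2% vs Drug F 29.8%; Drug C is lower overall.

Drug C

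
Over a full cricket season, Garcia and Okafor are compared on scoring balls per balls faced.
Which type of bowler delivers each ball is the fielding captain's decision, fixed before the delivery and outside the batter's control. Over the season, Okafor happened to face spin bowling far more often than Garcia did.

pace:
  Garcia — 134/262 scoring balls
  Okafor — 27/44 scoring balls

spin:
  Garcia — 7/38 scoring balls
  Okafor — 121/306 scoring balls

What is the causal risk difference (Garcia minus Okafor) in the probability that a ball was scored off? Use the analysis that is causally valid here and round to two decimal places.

Within every bowling type level Okafor has the higher rate, yet pooled Garcia does — Simpson's reversal.
Nothing the player does changes bowling type; the imbalance is an allocation artefact. With bowling type also predicting the outcome, the pooled figure is confounded, and the within-stratum comparison is the causal one.
Adjusting over the population distribution of bowling type: 0.471·(0.511−0.614) + 0.529·(0.184−0.395) = -0.160.

-0.16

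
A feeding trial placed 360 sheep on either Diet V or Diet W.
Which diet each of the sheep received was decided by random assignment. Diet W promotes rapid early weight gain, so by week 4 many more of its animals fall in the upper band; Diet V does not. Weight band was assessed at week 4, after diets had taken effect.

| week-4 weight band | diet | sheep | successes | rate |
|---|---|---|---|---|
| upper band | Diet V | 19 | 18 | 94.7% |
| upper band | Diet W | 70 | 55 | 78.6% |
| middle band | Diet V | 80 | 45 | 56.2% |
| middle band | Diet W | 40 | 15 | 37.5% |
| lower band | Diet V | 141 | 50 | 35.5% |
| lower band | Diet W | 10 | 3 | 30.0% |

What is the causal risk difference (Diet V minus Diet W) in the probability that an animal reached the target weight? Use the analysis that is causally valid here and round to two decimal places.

Because the diet influences week-4 weight band, week-4 weight band is a post-treatment mediator, not a confounder. Stratifying on it would bias the estimate; the causal effect is the crude pooled difference.
The causal difference is the pooled difference: 0.471 − 0.608 = -0.138.

-0.14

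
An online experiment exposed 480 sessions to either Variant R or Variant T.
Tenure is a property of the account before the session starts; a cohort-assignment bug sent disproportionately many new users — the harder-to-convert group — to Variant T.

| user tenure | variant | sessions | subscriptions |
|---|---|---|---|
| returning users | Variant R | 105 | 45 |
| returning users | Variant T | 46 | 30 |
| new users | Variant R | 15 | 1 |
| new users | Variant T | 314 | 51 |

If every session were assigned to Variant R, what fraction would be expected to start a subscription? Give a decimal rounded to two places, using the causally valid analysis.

User tenure differs across variants for reasons unrelated to any effect of the variant itself, and it separately predicts the outcome — a classic confounder. We must compare within user tenure levels.
Standardising Variant R to the population user tenure mix: 0.315·45/105 + 0.685·1/15 = 0.181.

0.18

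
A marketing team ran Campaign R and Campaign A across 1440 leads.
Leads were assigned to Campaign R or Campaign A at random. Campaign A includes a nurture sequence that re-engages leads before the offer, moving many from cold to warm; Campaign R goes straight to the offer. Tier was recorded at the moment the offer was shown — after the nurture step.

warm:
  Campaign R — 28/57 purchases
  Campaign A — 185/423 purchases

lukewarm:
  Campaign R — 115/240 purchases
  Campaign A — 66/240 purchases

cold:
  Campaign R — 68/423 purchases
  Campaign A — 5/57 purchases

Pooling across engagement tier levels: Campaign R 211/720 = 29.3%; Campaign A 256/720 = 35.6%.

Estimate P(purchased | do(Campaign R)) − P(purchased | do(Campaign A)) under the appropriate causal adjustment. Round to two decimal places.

Because the campaign influences engagement tier, engagement tier is a post-treatment mediator, not a confounder. Stratifying on it would bias the estimate; the causal effect is the crude pooled difference.
The causal difference is the pooled difference: 0.293 − 0.356 = -0.062.

-0.06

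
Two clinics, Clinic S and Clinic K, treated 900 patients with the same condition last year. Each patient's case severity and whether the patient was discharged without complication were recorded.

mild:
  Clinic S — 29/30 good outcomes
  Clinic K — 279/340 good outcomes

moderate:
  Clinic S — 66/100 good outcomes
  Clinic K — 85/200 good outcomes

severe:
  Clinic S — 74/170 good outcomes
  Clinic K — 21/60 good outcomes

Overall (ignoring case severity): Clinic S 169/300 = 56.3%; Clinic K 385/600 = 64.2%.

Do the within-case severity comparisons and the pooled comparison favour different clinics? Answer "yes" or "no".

Within each case severity level (mild 96.7% vs 82.1%; moderate 66.0% vs 42.5%; severe 43.5% vs 35.0%), Clinic S has the higher rate every time. Pooled: 56.3% vs 64.2% — Clinic K has the higher rate overall. The two comparisons disagree.

yes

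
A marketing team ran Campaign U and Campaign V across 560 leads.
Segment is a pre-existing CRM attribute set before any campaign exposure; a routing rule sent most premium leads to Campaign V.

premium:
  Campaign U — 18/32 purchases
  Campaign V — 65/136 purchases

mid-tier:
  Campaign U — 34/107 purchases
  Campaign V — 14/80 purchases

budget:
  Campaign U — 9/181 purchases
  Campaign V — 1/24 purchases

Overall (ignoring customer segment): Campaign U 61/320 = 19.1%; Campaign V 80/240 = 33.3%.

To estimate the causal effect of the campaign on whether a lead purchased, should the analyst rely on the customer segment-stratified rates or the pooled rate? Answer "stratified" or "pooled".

stratified

Nothing the campaign does changes customer segment; the imbalance is an allocation artefact. With customer segment also predicting the outcome, the pooled figure is confounded, and the within-stratum comparison is the causal one.
Within each level — premium: 56.2% vs 47.8%; mid-tier: 31.8% vs 17.5%; budget: 5.0% vs 4.2% — Campaign U is higher every time.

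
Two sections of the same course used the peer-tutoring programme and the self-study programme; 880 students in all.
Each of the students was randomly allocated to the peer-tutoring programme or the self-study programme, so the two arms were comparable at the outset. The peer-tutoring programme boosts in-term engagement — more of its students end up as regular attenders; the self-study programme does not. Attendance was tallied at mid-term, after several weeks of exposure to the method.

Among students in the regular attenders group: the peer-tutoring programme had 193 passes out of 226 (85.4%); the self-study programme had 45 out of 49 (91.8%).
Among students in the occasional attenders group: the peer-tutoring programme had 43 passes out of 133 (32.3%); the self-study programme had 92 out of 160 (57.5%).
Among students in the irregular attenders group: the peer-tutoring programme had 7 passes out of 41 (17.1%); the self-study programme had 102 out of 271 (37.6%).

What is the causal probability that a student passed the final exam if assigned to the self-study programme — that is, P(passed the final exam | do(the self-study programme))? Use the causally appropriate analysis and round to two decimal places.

the self-study programme is higher inside every mid-term attendance stratum but the peer-tutoring programme is higher in aggregate. Whether to stratify depends on how mid-term attendance relates to the teaching method.
Mid-term attendance is downstream of the teaching method. One should not condition on a consequence of treatment, so the overall rates are the right comparison.
So P(outcome | do(the self-study programme)) is just the pooled rate for the self-study programme: 239/480 = 0.498.

0.50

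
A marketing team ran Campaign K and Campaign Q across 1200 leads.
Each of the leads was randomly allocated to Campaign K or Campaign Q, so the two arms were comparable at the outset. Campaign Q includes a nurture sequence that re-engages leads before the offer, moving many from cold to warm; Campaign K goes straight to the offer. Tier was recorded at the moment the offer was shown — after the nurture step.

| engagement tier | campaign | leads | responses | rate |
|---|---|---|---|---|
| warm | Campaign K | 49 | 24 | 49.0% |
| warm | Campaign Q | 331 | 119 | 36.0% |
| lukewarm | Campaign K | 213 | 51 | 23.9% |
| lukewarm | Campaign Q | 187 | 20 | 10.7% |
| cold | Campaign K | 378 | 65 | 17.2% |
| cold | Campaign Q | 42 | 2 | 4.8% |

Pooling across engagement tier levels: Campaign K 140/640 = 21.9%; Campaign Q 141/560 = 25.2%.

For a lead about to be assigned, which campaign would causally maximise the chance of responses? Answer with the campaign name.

Campaign Q

Within every engagement tier level Campaign K has the higher rate, yet pooled Campaign Q does — Simpson's reversal.
Engagement tier is downstream of the campaign. One should not condition on a consequence of treatment, so the overall rates are the right comparison.
Pooled: Campaign K 21.9% vs Campaign Q 25.2%; Campaign Q is higher overall.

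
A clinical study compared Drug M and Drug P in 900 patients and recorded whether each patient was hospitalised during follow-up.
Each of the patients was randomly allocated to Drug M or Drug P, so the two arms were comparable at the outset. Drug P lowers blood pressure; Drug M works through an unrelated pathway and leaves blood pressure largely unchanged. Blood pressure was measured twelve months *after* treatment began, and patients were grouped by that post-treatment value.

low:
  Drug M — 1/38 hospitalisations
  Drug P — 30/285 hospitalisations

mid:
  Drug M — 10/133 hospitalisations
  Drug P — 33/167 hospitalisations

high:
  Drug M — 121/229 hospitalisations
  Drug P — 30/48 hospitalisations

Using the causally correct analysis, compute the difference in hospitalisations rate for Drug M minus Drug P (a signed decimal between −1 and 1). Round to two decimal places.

Blood pressure is recorded after the drug and is itself shifted by it — it sits on the causal path from drug to outcome. Conditioning on a mediator would strip out part of the effect we want; the pooled comparison gives the total causal effect.
The causal difference is the pooled difference: 0.330 − 0.186 = +0.144.

+0.14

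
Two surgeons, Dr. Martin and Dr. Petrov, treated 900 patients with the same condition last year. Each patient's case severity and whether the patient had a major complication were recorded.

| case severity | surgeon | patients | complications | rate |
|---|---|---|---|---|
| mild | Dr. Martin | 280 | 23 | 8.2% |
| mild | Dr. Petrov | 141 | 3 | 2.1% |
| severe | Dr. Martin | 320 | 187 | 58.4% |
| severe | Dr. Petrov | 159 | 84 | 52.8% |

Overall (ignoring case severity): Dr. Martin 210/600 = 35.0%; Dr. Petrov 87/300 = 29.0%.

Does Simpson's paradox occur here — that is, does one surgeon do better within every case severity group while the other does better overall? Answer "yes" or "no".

Within each case severity level (mild 8.2% vs 2.1%; severe 58.4% vs 52.8%), Dr. Petrov has the lower rate every time. Pooled: 35.0% vs 29.0% — Dr. Petrov has the lower rate overall. They agree.

no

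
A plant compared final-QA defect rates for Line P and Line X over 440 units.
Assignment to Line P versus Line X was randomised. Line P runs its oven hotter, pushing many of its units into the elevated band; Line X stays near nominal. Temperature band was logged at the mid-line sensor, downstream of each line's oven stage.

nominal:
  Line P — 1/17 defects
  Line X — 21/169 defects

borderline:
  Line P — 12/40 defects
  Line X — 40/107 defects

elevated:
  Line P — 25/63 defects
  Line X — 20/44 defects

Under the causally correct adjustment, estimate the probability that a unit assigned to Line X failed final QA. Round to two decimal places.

Within every in-process temperature band level Line P has the lower rate, yet pooled Line X does — Simpson's reversal.
In-process temperature band is downstream of the line. One should not condition on a consequence of treatment, so the overall rates are the right comparison.
So P(outcome | do(Line X)) is just the pooled rate for Line X: 81/320 = 0.253.

0.25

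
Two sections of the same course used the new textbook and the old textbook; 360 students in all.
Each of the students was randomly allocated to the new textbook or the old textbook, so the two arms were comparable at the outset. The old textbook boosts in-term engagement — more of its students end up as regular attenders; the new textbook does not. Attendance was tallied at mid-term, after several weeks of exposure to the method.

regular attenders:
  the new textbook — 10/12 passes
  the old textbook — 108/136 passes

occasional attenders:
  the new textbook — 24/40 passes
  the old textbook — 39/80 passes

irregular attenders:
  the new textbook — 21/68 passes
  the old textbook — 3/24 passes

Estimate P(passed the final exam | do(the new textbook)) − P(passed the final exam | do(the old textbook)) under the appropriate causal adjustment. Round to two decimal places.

Mid-term attendance is downstream of the teaching method. One should not condition on a consequence of treatment, so the overall rates are the right comparison.
The causal difference is the pooled difference: 0.458 − 0.625 = -0.167.

-0.17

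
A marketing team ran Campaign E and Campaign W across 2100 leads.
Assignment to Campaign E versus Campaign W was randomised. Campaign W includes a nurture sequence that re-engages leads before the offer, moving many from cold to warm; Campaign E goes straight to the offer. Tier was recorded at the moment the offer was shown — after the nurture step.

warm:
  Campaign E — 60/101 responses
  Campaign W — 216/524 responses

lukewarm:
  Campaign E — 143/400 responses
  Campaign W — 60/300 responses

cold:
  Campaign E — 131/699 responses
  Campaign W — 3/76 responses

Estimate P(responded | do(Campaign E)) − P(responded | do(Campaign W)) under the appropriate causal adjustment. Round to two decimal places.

-0.03

The engagement tier-specific comparison favours Campaign E throughout, but the pooled figures favour Campaign W. The question is whether to condition on engagement tier.
Stratifying would compare campaigns among leads the campaigns themselves sorted into engagement tier groups — a form of selection on an intermediate. The unconditioned pooled rates give the total causal effect.
The causal difference is the pooled difference: 0.278 − 0.310 = -0.032.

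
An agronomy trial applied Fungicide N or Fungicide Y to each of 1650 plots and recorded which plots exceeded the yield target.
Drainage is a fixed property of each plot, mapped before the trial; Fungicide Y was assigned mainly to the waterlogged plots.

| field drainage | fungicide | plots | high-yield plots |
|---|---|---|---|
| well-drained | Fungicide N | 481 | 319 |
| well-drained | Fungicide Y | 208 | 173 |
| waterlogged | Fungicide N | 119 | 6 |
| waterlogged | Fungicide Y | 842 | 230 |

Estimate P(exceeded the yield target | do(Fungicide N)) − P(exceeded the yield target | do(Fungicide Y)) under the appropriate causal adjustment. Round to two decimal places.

The imbalance in field drainage arose from how plots were allocated, not from anything the fungicide did; and field drainage independently affects the outcome. The pooled gap is confounded — condition on field drainage.
Adjusting over the population distribution of field drainage: 0.418·(0.663−0.832) + 0.582·(0.050−0.273) = -0.200.

-0.20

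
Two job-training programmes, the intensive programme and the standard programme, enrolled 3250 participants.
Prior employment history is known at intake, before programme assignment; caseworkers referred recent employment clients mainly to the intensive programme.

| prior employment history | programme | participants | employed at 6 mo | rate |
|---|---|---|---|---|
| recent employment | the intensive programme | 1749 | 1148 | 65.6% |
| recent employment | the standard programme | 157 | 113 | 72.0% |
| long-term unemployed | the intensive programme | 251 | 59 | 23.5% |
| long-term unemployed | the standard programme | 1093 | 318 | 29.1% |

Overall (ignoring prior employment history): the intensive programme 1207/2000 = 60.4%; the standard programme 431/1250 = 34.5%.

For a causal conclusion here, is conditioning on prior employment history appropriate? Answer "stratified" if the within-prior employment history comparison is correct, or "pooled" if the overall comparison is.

stratified

The imbalance in prior employment history arose from how participants were allocated, not from anything the programme did; and prior employment history independently affects the outcome. The pooled gap is confounded — condition on prior employment history.
Within each level — recent employment: 65.6% vs 72.0%; long-term unemployed: 23.5% vs 29.1% — the standard programme is higher every time.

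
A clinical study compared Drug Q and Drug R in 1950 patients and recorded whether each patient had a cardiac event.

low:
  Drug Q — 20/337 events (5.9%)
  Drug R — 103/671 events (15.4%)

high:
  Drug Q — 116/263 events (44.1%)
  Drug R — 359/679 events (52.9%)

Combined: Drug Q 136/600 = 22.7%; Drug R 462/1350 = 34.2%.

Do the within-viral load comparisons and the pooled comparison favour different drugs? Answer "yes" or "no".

no

Within each viral load level (low 5.9% vs 15.4%; high 44.1% vs 52.9%), Drug Q has the lower rate every time. Pooled: 22.7% vs 34.2% — Drug Q has the lower rate overall. They agree.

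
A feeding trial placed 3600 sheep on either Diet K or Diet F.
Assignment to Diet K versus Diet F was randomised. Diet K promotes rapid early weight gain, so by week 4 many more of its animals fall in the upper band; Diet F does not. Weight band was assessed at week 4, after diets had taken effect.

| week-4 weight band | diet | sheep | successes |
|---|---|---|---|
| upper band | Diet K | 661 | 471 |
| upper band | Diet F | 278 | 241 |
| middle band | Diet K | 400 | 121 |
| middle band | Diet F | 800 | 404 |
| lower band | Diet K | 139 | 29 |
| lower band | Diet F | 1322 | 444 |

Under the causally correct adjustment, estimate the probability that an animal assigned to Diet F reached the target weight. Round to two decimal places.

0.45

The week-4 weight band-specific comparison favours Diet F throughout, but the pooled figures favour Diet K. The question is whether to condition on week-4 weight band.
Stratifying would compare diets among sheep the diets themselves sorted into week-4 weight band groups — a form of selection on an intermediate. The unconditioned pooled rates give the total causal effect.
So P(outcome | do(Diet F)) is just the pooled rate for Diet F: 1089/2400 = 0.454.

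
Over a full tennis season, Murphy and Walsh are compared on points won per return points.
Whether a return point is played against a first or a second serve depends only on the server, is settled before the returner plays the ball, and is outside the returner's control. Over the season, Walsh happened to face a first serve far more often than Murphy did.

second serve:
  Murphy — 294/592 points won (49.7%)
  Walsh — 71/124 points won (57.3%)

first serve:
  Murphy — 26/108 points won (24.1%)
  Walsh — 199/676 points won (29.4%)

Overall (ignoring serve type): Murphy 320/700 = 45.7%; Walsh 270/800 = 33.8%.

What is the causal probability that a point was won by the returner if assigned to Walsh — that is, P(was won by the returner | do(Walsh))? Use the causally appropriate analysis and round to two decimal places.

0.43

Within every serve type level Walsh has the higher rate, yet pooled Murphy does — Simpson's reversal.
Nothing the player does changes serve type; the imbalance is an allocation artefact. With serve type also predicting the outcome, the pooled figure is confounded, and the within-stratum comparison is the causal one.
Standardising Walsh to the population serve type mix: 0.477·71/124 + 0.523·199/676 = 0.427.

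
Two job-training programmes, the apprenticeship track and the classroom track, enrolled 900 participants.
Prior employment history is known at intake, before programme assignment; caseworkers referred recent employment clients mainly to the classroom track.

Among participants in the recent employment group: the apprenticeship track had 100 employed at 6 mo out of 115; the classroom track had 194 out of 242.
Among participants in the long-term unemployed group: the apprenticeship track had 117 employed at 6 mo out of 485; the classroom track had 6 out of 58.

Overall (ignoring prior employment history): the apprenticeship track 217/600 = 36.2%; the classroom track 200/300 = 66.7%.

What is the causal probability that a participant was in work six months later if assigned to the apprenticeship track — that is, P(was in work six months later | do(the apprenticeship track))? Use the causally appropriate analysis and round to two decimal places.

0.49

Prior employment history differs across programmes for reasons unrelated to any effect of the programme itself, and it separately predicts the outcome — a classic confounder. We must compare within prior employment history levels.
Standardising the apprenticeship track to the population prior employment history mix: 0.397·100/115 + 0.603·117/485 = 0.490.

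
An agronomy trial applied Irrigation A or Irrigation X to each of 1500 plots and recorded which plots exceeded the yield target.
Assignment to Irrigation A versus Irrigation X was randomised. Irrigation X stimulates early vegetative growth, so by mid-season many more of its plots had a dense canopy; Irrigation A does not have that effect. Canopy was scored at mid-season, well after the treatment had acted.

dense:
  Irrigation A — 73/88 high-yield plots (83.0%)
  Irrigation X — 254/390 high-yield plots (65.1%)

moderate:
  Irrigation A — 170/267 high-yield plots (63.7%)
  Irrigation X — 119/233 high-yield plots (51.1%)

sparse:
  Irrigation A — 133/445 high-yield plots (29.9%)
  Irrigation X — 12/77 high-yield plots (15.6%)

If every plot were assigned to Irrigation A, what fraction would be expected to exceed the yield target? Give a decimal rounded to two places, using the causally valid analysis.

0.47

The distribution of mid-season canopy is itself part of what the irrigation does — it is an intermediate outcome. Holding it fixed would remove that part of the effect; the total effect is the pooled difference.
So P(outcome | do(Irrigation A)) is just the pooled rate for Irrigation A: 376/800 = 0.470.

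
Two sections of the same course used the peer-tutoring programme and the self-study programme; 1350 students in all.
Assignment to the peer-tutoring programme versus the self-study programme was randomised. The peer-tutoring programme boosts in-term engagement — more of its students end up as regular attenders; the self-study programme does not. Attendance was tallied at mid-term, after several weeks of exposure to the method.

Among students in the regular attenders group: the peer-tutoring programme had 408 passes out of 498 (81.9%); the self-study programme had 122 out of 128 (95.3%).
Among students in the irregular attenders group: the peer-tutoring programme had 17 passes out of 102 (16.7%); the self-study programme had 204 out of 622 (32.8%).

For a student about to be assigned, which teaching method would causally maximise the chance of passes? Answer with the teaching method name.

the peer-tutoring programme

The distribution of mid-term attendance is itself part of what the teaching method does — it is an intermediate outcome. Holding it fixed would remove that part of the effect; the total effect is the pooled difference.
Pooled: the peer-tutoring programme 70.8% vs the self-study programme 43.5%; the peer-tutoring programme is higher overall.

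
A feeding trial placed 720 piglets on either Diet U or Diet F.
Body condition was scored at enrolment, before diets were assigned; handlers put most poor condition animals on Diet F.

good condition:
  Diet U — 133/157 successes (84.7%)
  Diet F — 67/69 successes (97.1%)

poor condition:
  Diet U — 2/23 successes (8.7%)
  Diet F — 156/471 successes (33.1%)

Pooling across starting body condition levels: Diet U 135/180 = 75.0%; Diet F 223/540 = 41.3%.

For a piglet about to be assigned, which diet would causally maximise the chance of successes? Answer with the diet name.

Diet F

The starting body condition-specific comparison favours Diet F throughout, but the pooled figures favour Diet U. The question is whether to condition on starting body condition.
Nothing the diet does changes starting body condition; the imbalance is an allocation artefact. With starting body condition also predicting the outcome, the pooled figure is confounded, and the within-stratum comparison is the causal one.
Within each level — good condition: 84.7% vs 97.1%; poor condition: 8.7% vs 33.1% — Diet F is higher every time.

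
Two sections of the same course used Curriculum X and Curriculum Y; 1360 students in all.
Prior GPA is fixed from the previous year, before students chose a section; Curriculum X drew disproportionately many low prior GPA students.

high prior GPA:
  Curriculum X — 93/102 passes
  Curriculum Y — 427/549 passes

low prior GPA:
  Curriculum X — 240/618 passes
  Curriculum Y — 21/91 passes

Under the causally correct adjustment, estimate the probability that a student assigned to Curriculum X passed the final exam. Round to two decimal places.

The imbalance in prior GPA band arose from how students were allocated, not from anything the teaching method did; and prior GPA band independently affects the outcome. The pooled gap is confounded — condition on prior GPA band.
Standardising Curriculum X to the population prior GPA band mix: 0.479·93/102 + 0.521·240/618 = 0.639.

0.64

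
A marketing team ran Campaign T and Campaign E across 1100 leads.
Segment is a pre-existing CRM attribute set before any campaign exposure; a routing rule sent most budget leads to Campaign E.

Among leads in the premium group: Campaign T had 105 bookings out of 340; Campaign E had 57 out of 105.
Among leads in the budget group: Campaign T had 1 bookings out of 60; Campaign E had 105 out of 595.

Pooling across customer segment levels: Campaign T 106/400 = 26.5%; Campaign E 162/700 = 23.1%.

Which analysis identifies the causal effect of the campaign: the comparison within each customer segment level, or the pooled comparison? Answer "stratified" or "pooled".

The stratified and pooled comparisons disagree (Campaign E wins within each customer segment; Campaign T wins overall), so the answer turns on the causal role of customer segment.
Customer segment satisfies the back-door criterion: it is not a descendant of the campaign, and it blocks the spurious path from campaign to outcome. Adjusting for it (i.e., using the within-customer segment rates) gives the causal effect.
Within each level — premium: 30.9% vs 54.3%; budget: 1.7% vs 17.6% — Campaign E is higher every time.

stratified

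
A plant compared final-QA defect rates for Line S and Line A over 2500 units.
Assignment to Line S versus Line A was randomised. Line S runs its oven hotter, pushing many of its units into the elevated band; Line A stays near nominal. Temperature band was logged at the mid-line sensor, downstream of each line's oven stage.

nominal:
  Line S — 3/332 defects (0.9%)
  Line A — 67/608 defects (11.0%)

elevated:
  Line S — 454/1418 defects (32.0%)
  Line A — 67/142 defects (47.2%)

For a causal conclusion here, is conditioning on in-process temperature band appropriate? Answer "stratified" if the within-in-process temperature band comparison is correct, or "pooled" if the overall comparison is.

pooled

In-process temperature band is downstream of the line. One should not condition on a consequence of treatment, so the overall rates are the right comparison.
Pooled: Line S 26.1% vs Line A 17.9%; Line A is lower overall.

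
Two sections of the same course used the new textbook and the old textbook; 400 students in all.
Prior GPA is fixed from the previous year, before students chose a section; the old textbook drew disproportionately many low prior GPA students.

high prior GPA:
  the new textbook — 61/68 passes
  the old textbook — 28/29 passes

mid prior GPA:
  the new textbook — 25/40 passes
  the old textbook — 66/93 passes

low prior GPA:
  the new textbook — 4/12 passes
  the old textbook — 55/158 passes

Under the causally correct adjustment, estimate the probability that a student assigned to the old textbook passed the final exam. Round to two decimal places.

Here prior GPA band is a common cause — it drives both which teaching method a case falls under and the outcome. The crude comparison mixes populations; the stratum-specific rates are the causally relevant ones.
Standardising the old textbook to the population prior GPA band mix: 0.242·28/29 + 0.333·66/93 + 0.425·55/158 = 0.618.

0.62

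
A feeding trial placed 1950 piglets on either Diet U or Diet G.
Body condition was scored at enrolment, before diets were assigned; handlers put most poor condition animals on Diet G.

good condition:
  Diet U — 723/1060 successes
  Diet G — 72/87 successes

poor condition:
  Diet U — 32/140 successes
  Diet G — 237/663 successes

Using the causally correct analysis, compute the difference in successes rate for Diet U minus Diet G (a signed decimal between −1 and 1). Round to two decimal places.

Nothing the diet does changes starting body condition; the imbalance is an allocation artefact. With starting body condition also predicting the outcome, the pooled figure is confounded, and the within-stratum comparison is the causal one.
Adjusting over the population distribution of starting body condition: 0.588·(0.682−0.828) + 0.412·(0.229−0.357) = -0.139.

-0.14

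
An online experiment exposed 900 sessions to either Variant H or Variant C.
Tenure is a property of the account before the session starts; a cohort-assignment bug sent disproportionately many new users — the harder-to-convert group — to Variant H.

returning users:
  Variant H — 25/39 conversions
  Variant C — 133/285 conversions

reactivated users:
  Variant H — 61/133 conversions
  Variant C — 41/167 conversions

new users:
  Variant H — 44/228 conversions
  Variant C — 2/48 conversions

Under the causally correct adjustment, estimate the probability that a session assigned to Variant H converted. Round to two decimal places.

Within every user tenure level Variant H has the higher rate, yet pooled Variant C does — Simpson's reversal.
Here user tenure is a common cause — it drives both which variant a case falls under and the outcome. The crude comparison mixes populations; the stratum-specific rates are the causally relevant ones.
Standardising Variant H to the population user tenure mix: 0.360·25/39 + 0.333·61/133 + 0.307·44/228 = 0.443.

0.44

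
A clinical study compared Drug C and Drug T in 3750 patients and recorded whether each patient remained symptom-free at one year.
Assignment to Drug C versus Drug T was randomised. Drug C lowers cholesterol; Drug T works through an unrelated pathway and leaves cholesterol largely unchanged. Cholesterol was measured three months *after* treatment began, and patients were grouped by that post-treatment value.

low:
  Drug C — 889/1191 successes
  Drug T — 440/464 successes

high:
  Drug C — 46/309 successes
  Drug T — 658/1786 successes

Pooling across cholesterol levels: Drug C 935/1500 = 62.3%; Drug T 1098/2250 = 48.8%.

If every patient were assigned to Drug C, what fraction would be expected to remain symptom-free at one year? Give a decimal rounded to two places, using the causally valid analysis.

0.62

The distribution of cholesterol is itself part of what the drug does — it is an intermediate outcome. Holding it fixed would remove that part of the effect; the total effect is the pooled difference.
So P(outcome | do(Drug C)) is just the pooled rate for Drug C: 935/1500 = 0.623.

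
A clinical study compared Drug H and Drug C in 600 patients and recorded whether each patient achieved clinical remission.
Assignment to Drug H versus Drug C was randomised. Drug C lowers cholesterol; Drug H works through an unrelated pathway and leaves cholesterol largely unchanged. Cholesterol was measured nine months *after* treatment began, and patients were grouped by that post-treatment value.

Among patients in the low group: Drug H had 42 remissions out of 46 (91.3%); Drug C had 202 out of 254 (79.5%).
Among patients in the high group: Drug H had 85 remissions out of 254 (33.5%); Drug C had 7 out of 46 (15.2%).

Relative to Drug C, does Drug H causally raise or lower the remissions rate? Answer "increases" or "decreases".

decreases

Within every cholesterol level Drug H has the higher rate, yet pooled Drug C does — Simpson's reversal.
Cholesterol lies on the pathway drug → cholesterol → outcome, so adjusting for it blocks the indirect effect. For the total causal effect of drug, use the unadjusted pooled rates.
Pooled: Drug H 42.3% vs Drug C 69.7%; Drug C is higher overall.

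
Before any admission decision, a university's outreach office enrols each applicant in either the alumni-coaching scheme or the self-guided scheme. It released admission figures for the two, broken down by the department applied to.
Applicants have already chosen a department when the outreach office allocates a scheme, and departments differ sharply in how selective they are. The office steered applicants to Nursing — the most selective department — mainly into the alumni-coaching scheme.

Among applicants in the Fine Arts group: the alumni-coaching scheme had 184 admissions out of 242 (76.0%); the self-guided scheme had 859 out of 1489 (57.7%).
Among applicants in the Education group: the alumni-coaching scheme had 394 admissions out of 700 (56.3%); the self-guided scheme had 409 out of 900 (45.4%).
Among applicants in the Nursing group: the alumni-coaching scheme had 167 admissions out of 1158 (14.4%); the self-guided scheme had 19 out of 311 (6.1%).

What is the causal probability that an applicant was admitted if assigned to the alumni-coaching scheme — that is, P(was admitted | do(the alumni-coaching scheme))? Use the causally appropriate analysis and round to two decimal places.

Since department is a pre-existing factor (not a product of the outreach scheme) and it affects the outcome on its own, it is a confounder. The stratified rates, not the pooled rate, identify the causal effect.
Standardising the alumni-coaching scheme to the population department mix: 0.361·184/242 + 0.333·394/700 + 0.306·167/1158 = 0.506.

0.51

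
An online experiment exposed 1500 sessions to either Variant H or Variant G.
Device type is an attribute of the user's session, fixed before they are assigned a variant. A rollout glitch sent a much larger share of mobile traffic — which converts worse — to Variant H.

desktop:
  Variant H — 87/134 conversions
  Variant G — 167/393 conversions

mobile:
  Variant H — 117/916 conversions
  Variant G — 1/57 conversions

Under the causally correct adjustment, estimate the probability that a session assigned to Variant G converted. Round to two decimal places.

0.16

Variant H is higher inside every device type stratum but Variant G is higher in aggregate. Whether to stratify depends on how device type relates to the variant.
Device type differs across variants for reasons unrelated to any effect of the variant itself, and it separately predicts the outcome — a classic confounder. We must compare within device type levels.
Standardising Variant G to the population device type mix: 0.351·167/393 + 0.649·1/57 = 0.161.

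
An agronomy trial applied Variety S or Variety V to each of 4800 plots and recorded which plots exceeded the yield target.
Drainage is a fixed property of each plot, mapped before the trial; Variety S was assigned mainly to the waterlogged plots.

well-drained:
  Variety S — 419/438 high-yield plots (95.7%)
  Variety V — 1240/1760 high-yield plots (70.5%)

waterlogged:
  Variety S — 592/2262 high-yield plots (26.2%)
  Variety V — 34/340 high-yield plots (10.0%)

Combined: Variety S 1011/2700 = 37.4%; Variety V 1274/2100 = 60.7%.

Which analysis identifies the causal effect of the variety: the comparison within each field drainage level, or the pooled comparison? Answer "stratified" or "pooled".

Within every field drainage level Variety S has the higher rate, yet pooled Variety V does — Simpson's reversal.
Nothing the variety does changes field drainage; the imbalance is an allocation artefact. With field drainage also predicting the outcome, the pooled figure is confounded, and the within-stratum comparison is the causal one.
Within each level — well-drained: 95.7% vs 70.5%; waterlogged: 26.2% vs 10.0% — Variety S is higher every time.

stratified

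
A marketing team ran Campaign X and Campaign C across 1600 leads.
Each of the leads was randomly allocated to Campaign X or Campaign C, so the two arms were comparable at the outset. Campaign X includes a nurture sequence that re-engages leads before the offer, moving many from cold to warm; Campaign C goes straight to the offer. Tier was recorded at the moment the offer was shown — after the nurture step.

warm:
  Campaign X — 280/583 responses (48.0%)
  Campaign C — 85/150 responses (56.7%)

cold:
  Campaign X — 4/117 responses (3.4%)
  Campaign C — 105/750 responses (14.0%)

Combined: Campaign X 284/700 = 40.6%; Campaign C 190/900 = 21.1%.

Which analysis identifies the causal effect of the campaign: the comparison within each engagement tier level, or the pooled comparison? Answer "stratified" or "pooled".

pooled

Within every engagement tier level Campaign C has the higher rate, yet pooled Campaign X does — Simpson's reversal.
Stratifying would compare campaigns among leads the campaigns themselves sorted into engagement tier groups — a form of selection on an intermediate. The unconditioned pooled rates give the total causal effect.
Pooled: Campaign X 40.6% vs Campaign C 21.1%; Campaign X is higher overall.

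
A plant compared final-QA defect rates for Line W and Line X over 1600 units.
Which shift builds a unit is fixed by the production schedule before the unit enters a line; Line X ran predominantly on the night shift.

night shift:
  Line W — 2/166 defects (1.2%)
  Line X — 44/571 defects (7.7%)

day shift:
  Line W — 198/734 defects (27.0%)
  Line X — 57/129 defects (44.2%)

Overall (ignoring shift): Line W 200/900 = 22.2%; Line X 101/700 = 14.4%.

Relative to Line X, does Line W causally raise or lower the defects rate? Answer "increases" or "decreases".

The imbalance in shift arose from how units were allocated, not from anything the line did; and shift independently affects the outcome. The pooled gap is confounded — condition on shift.
Within each level — night shift: 1.2% vs 7.7%; day shift: 27.0% vs 44.2% — Line W is lower every time.

decreases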